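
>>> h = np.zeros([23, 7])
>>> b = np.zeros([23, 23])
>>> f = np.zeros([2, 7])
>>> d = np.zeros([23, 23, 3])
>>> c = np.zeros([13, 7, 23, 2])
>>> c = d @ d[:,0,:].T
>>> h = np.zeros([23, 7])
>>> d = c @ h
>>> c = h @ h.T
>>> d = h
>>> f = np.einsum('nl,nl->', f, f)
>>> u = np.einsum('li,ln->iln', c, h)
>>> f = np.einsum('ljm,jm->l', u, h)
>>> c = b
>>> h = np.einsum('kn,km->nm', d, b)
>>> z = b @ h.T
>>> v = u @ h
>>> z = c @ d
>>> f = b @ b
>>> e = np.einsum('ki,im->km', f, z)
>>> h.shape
(7, 23)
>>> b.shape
(23, 23)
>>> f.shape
(23, 23)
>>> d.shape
(23, 7)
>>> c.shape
(23, 23)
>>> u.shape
(23, 23, 7)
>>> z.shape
(23, 7)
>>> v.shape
(23, 23, 23)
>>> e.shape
(23, 7)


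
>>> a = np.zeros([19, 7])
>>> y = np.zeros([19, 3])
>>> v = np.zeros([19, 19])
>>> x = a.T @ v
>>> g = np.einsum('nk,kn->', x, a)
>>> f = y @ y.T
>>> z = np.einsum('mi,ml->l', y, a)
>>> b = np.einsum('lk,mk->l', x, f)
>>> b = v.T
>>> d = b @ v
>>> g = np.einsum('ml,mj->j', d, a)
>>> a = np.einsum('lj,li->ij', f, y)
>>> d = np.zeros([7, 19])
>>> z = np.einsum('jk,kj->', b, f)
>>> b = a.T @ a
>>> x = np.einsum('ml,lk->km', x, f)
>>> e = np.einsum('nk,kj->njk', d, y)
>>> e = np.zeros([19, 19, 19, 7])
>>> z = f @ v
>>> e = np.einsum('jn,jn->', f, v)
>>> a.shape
(3, 19)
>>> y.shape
(19, 3)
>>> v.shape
(19, 19)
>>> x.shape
(19, 7)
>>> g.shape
(7,)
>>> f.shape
(19, 19)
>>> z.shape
(19, 19)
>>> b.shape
(19, 19)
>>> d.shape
(7, 19)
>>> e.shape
()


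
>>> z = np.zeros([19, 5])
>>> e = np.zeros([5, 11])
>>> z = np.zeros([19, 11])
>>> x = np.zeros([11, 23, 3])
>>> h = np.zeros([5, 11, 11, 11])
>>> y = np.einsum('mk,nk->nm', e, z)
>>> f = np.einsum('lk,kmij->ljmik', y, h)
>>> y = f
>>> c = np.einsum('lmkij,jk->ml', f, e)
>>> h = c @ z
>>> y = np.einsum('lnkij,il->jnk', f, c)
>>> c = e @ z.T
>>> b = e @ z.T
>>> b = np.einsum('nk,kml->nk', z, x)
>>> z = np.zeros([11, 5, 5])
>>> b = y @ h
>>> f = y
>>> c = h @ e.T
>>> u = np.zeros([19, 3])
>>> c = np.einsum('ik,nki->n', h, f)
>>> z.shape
(11, 5, 5)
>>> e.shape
(5, 11)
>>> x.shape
(11, 23, 3)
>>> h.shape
(11, 11)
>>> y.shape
(5, 11, 11)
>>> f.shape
(5, 11, 11)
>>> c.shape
(5,)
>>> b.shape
(5, 11, 11)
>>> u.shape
(19, 3)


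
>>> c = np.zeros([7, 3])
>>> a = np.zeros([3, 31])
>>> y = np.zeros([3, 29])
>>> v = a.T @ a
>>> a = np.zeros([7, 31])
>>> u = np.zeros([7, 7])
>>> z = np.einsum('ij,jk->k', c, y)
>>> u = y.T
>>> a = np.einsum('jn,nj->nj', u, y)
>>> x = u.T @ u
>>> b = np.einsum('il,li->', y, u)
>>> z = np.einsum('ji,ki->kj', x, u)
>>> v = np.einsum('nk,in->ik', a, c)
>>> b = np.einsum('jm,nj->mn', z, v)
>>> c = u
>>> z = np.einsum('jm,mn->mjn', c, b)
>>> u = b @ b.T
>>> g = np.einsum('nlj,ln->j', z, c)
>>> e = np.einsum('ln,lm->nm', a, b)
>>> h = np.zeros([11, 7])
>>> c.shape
(29, 3)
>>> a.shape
(3, 29)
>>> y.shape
(3, 29)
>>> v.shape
(7, 29)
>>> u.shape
(3, 3)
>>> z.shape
(3, 29, 7)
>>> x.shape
(3, 3)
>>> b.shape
(3, 7)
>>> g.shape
(7,)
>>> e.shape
(29, 7)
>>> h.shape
(11, 7)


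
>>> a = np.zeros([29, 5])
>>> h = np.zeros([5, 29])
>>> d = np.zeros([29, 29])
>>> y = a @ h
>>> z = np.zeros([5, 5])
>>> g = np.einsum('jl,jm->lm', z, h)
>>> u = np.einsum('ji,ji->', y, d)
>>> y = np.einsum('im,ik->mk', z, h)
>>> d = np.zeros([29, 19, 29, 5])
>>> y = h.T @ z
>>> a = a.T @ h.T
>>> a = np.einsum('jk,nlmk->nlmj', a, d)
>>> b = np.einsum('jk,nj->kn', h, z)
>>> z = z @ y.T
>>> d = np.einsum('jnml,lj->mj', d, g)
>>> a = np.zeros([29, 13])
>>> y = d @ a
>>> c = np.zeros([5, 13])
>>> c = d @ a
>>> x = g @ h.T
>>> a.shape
(29, 13)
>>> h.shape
(5, 29)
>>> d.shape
(29, 29)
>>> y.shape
(29, 13)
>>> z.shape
(5, 29)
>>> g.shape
(5, 29)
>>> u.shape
()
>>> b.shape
(29, 5)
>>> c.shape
(29, 13)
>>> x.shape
(5, 5)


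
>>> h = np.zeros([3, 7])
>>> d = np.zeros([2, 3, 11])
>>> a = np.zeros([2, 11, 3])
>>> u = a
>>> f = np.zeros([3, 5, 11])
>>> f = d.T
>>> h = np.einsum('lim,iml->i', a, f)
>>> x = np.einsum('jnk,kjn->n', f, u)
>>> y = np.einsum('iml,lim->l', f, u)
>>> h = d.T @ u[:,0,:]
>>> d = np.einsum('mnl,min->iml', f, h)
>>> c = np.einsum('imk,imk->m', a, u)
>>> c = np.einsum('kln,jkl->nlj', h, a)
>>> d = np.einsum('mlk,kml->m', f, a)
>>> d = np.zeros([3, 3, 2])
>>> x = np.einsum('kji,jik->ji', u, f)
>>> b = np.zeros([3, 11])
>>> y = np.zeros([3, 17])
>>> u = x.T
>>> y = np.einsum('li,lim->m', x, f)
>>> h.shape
(11, 3, 3)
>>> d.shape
(3, 3, 2)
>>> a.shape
(2, 11, 3)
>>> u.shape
(3, 11)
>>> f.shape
(11, 3, 2)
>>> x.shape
(11, 3)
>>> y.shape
(2,)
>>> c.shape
(3, 3, 2)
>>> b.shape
(3, 11)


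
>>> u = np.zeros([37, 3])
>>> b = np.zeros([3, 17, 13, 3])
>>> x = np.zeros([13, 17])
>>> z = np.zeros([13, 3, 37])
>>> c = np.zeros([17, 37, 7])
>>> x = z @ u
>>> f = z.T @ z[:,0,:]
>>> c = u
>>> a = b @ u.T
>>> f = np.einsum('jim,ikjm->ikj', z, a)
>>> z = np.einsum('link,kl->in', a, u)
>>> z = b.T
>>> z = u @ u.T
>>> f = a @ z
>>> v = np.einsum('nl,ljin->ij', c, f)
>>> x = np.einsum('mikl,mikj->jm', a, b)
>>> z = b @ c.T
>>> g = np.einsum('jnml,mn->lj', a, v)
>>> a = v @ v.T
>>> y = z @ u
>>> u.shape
(37, 3)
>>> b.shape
(3, 17, 13, 3)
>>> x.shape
(3, 3)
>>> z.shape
(3, 17, 13, 37)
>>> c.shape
(37, 3)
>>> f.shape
(3, 17, 13, 37)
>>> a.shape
(13, 13)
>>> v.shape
(13, 17)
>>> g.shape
(37, 3)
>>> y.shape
(3, 17, 13, 3)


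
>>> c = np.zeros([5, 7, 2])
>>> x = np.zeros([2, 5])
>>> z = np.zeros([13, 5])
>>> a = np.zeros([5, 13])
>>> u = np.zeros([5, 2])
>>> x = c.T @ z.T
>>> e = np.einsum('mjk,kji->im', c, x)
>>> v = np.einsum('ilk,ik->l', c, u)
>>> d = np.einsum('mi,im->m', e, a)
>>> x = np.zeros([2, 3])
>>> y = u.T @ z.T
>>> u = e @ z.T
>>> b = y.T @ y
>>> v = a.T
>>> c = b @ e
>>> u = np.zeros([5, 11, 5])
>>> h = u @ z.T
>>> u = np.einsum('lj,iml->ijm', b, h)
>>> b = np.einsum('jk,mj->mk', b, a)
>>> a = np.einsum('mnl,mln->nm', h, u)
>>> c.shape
(13, 5)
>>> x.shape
(2, 3)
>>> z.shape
(13, 5)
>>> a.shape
(11, 5)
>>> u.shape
(5, 13, 11)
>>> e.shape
(13, 5)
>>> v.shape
(13, 5)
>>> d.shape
(13,)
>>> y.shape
(2, 13)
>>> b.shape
(5, 13)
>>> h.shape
(5, 11, 13)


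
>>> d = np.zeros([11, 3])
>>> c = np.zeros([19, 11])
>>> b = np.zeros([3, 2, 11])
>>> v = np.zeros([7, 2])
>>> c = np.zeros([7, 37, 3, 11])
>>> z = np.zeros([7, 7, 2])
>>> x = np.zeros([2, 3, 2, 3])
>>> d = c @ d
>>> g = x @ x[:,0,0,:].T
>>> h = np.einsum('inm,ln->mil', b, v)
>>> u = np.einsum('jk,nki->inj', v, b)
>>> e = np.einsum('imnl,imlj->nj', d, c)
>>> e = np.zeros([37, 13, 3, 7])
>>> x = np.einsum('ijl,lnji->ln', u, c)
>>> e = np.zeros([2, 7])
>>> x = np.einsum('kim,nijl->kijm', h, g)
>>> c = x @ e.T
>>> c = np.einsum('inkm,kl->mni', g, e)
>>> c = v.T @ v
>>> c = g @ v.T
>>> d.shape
(7, 37, 3, 3)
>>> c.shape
(2, 3, 2, 7)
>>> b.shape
(3, 2, 11)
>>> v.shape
(7, 2)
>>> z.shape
(7, 7, 2)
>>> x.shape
(11, 3, 2, 7)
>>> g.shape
(2, 3, 2, 2)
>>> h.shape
(11, 3, 7)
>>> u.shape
(11, 3, 7)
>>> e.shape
(2, 7)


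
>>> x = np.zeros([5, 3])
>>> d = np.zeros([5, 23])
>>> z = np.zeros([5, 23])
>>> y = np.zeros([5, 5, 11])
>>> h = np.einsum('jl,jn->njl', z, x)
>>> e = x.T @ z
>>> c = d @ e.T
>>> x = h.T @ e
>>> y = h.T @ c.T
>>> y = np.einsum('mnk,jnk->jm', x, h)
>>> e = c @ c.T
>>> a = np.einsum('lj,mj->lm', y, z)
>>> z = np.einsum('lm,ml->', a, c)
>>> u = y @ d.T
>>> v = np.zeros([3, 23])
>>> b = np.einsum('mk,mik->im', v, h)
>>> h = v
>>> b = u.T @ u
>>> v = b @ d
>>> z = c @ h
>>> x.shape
(23, 5, 23)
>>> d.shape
(5, 23)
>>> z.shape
(5, 23)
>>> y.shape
(3, 23)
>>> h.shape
(3, 23)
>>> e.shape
(5, 5)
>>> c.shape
(5, 3)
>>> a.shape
(3, 5)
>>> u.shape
(3, 5)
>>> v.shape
(5, 23)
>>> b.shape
(5, 5)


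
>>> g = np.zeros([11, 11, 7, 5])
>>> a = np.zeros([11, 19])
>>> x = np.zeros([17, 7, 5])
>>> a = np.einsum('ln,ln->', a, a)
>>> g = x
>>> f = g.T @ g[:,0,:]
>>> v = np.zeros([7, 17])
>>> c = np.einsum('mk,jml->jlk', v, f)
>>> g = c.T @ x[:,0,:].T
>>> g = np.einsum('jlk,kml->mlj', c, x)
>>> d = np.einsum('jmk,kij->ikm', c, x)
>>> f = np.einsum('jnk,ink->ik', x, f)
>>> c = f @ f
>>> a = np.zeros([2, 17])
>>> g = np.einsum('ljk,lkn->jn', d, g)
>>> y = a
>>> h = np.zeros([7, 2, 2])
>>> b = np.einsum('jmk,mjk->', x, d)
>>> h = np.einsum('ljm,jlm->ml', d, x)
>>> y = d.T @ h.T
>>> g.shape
(17, 5)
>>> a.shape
(2, 17)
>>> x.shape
(17, 7, 5)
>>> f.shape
(5, 5)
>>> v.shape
(7, 17)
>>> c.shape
(5, 5)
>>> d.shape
(7, 17, 5)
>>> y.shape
(5, 17, 5)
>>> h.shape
(5, 7)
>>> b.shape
()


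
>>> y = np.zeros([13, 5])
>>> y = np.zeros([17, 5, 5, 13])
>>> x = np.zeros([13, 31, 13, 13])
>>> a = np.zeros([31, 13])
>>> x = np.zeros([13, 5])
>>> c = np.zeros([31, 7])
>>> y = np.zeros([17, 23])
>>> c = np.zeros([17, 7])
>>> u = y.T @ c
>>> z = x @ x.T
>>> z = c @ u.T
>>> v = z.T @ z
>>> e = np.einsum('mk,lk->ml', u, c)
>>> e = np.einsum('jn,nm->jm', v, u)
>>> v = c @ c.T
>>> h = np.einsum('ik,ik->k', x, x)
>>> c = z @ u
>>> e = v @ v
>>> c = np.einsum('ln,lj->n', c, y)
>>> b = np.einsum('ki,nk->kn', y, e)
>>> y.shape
(17, 23)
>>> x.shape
(13, 5)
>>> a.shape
(31, 13)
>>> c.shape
(7,)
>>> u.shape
(23, 7)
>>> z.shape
(17, 23)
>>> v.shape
(17, 17)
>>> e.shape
(17, 17)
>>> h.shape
(5,)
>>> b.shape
(17, 17)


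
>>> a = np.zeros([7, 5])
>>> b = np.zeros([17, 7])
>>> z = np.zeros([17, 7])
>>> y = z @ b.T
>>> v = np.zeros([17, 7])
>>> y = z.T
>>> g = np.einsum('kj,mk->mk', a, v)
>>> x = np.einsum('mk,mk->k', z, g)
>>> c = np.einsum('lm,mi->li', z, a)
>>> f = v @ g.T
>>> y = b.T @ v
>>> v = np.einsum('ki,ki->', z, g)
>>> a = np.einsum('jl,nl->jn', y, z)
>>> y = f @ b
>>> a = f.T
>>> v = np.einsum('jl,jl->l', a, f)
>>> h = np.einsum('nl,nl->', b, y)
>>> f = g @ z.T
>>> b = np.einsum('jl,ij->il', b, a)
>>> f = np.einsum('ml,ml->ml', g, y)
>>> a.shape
(17, 17)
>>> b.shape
(17, 7)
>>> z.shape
(17, 7)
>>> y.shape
(17, 7)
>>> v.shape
(17,)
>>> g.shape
(17, 7)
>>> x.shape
(7,)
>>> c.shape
(17, 5)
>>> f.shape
(17, 7)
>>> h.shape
()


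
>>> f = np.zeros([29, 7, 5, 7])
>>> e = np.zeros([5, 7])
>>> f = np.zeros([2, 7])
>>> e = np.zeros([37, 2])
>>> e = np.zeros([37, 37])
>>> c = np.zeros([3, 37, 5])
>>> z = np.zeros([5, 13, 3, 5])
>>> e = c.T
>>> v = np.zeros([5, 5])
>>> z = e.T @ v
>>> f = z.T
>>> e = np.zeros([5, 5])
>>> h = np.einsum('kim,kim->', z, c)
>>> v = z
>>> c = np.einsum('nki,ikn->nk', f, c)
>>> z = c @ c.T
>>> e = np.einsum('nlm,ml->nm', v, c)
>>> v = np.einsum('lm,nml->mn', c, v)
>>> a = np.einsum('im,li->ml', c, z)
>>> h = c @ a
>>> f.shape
(5, 37, 3)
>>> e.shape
(3, 5)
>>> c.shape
(5, 37)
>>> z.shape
(5, 5)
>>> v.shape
(37, 3)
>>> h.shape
(5, 5)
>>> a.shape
(37, 5)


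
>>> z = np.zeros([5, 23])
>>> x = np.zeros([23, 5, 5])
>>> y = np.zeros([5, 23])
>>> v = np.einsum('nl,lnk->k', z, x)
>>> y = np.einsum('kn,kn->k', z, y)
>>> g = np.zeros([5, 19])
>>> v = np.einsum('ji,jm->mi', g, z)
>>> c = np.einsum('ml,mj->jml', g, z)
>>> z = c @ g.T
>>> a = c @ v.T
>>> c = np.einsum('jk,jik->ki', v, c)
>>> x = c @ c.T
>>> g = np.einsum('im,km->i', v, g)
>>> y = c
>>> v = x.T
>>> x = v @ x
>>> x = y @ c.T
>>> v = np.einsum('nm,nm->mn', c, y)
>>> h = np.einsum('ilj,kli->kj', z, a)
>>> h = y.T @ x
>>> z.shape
(23, 5, 5)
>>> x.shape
(19, 19)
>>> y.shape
(19, 5)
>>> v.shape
(5, 19)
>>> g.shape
(23,)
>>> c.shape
(19, 5)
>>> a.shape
(23, 5, 23)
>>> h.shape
(5, 19)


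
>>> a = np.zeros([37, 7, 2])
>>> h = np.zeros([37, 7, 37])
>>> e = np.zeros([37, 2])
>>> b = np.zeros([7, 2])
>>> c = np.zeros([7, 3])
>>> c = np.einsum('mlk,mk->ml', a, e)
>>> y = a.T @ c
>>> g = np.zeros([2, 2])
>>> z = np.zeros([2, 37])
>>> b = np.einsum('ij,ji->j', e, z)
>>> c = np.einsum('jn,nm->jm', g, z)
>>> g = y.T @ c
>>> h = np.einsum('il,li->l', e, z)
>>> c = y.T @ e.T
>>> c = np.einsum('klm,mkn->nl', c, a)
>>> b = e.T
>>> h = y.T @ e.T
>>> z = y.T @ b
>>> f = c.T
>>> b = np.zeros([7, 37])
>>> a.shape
(37, 7, 2)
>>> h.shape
(7, 7, 37)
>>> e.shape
(37, 2)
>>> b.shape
(7, 37)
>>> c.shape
(2, 7)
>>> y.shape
(2, 7, 7)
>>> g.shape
(7, 7, 37)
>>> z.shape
(7, 7, 37)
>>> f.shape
(7, 2)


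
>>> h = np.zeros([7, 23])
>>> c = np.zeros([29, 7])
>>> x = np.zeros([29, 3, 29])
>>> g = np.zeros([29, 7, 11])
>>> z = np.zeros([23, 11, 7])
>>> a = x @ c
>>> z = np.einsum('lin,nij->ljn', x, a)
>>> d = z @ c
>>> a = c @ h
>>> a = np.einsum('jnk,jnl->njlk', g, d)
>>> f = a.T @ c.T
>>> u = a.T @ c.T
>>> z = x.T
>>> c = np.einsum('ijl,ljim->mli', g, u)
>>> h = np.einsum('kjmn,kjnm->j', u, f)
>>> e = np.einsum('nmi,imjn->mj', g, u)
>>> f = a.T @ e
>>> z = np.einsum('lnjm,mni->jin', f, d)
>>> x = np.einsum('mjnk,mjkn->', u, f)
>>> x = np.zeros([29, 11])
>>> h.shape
(7,)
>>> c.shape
(29, 11, 29)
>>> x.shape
(29, 11)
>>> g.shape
(29, 7, 11)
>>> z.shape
(29, 7, 7)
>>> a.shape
(7, 29, 7, 11)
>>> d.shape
(29, 7, 7)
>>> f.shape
(11, 7, 29, 29)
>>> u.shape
(11, 7, 29, 29)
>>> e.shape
(7, 29)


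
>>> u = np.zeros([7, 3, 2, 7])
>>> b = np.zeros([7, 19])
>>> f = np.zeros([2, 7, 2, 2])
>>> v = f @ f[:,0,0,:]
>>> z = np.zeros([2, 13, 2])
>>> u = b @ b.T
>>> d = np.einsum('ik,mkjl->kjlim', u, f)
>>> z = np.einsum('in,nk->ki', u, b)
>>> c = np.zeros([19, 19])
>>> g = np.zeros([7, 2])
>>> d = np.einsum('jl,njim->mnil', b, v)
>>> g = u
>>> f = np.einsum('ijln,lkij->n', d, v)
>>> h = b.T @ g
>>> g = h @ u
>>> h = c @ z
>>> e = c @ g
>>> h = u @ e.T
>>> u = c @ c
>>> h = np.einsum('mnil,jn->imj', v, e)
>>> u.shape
(19, 19)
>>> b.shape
(7, 19)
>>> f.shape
(19,)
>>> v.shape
(2, 7, 2, 2)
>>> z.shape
(19, 7)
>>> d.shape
(2, 2, 2, 19)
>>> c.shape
(19, 19)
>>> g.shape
(19, 7)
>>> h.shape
(2, 2, 19)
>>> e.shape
(19, 7)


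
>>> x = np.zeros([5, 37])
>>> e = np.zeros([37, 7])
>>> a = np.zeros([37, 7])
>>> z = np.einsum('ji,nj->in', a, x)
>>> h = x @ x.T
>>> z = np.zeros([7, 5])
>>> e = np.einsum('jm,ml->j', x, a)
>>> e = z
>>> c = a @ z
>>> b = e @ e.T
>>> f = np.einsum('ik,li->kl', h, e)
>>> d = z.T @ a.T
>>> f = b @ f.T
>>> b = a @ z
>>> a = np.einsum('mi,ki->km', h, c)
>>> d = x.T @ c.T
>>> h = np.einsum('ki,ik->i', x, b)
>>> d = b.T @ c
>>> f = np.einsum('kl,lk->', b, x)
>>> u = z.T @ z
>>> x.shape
(5, 37)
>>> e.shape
(7, 5)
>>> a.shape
(37, 5)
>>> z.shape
(7, 5)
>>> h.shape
(37,)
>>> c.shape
(37, 5)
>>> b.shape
(37, 5)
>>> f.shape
()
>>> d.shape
(5, 5)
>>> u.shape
(5, 5)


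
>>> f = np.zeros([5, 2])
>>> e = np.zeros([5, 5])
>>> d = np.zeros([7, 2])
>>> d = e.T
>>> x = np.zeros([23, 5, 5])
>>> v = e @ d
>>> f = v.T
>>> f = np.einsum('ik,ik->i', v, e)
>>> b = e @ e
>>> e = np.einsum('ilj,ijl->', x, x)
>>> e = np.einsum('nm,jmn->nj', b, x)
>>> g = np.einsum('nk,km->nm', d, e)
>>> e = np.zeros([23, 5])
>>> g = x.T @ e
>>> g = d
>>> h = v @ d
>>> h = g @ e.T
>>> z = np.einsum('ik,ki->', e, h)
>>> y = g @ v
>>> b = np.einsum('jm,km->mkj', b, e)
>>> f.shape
(5,)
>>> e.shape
(23, 5)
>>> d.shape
(5, 5)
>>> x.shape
(23, 5, 5)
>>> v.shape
(5, 5)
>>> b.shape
(5, 23, 5)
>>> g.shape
(5, 5)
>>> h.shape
(5, 23)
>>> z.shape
()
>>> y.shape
(5, 5)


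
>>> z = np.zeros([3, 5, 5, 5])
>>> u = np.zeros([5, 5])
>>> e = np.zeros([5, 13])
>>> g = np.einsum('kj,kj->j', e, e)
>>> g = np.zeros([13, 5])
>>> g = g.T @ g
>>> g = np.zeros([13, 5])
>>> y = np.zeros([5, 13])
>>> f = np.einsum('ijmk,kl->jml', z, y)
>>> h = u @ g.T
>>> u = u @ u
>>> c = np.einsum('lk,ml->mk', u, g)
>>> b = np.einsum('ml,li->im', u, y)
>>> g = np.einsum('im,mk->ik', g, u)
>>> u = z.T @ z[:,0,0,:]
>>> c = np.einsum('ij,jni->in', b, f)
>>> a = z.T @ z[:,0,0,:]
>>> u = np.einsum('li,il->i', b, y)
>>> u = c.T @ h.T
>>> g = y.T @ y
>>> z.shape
(3, 5, 5, 5)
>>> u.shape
(5, 5)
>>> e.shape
(5, 13)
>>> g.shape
(13, 13)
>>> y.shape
(5, 13)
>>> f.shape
(5, 5, 13)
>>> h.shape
(5, 13)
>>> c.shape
(13, 5)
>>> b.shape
(13, 5)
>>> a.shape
(5, 5, 5, 5)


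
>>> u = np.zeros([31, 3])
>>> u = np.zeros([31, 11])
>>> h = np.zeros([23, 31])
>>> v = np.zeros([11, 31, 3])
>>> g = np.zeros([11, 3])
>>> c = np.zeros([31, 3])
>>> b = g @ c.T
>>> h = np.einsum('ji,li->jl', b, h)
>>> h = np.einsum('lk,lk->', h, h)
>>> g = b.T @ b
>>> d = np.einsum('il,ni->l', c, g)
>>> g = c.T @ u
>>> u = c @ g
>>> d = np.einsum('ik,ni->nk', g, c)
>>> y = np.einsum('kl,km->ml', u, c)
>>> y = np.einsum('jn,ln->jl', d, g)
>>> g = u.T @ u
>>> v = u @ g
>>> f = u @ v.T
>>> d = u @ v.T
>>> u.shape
(31, 11)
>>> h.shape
()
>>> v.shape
(31, 11)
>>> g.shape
(11, 11)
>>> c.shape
(31, 3)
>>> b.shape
(11, 31)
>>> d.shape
(31, 31)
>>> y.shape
(31, 3)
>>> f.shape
(31, 31)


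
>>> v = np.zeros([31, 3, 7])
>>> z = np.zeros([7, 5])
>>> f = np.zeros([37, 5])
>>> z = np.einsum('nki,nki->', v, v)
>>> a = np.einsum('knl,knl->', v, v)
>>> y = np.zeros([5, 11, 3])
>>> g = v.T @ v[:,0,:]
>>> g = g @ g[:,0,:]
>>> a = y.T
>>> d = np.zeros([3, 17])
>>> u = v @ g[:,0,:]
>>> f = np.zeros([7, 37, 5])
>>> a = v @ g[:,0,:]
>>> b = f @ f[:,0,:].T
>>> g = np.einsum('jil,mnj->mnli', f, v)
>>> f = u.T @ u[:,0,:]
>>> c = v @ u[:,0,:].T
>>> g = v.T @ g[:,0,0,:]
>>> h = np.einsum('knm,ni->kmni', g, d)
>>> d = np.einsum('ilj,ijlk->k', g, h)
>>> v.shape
(31, 3, 7)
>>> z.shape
()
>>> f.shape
(7, 3, 7)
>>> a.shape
(31, 3, 7)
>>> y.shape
(5, 11, 3)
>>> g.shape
(7, 3, 37)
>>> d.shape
(17,)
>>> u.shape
(31, 3, 7)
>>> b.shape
(7, 37, 7)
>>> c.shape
(31, 3, 31)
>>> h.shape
(7, 37, 3, 17)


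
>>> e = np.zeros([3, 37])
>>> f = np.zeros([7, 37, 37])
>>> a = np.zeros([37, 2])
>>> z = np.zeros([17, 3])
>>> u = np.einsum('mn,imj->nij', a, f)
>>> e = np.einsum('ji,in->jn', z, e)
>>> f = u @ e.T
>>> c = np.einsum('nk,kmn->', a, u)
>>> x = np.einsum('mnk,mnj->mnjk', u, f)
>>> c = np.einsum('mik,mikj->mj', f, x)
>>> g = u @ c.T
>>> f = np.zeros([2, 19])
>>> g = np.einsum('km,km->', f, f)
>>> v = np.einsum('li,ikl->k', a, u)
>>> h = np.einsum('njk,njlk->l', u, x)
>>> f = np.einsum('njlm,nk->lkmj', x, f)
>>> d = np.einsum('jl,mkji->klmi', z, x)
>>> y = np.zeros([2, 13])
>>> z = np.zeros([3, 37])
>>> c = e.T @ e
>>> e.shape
(17, 37)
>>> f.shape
(17, 19, 37, 7)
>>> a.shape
(37, 2)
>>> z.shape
(3, 37)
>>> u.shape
(2, 7, 37)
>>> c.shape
(37, 37)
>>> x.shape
(2, 7, 17, 37)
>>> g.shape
()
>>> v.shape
(7,)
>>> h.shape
(17,)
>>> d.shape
(7, 3, 2, 37)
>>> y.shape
(2, 13)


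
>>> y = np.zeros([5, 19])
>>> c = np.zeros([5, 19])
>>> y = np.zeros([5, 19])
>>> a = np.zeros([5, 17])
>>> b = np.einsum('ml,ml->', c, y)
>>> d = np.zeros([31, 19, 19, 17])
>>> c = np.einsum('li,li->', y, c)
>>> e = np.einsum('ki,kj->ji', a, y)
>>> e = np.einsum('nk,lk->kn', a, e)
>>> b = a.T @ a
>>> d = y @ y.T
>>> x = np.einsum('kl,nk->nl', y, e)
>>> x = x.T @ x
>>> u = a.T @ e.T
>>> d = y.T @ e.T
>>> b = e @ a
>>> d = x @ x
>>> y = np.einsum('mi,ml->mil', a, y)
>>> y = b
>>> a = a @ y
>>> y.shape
(17, 17)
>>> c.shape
()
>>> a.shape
(5, 17)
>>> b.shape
(17, 17)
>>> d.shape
(19, 19)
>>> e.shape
(17, 5)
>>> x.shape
(19, 19)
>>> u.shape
(17, 17)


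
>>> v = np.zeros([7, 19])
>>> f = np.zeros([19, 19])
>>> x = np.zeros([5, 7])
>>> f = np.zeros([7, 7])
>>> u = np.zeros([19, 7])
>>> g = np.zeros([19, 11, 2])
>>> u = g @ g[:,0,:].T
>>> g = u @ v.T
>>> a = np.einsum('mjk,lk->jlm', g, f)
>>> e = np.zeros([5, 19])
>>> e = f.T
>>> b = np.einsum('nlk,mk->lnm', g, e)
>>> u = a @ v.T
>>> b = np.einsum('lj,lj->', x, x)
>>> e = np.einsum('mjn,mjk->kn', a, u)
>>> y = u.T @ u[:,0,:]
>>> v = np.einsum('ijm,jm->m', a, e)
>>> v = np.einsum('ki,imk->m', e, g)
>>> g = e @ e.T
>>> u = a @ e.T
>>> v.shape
(11,)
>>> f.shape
(7, 7)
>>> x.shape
(5, 7)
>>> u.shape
(11, 7, 7)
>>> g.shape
(7, 7)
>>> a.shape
(11, 7, 19)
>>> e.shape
(7, 19)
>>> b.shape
()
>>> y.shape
(7, 7, 7)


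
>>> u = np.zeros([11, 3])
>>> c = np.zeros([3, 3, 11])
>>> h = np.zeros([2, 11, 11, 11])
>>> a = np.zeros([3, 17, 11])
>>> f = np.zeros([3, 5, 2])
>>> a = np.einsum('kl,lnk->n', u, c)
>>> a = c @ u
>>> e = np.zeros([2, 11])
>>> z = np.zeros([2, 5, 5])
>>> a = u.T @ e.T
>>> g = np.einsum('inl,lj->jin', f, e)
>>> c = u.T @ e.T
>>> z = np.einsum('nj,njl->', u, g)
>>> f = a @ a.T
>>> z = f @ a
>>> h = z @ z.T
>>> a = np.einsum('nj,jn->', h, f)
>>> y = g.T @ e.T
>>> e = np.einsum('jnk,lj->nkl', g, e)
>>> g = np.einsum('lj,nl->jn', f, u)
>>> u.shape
(11, 3)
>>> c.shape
(3, 2)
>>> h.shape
(3, 3)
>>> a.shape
()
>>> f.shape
(3, 3)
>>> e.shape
(3, 5, 2)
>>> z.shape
(3, 2)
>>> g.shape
(3, 11)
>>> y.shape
(5, 3, 2)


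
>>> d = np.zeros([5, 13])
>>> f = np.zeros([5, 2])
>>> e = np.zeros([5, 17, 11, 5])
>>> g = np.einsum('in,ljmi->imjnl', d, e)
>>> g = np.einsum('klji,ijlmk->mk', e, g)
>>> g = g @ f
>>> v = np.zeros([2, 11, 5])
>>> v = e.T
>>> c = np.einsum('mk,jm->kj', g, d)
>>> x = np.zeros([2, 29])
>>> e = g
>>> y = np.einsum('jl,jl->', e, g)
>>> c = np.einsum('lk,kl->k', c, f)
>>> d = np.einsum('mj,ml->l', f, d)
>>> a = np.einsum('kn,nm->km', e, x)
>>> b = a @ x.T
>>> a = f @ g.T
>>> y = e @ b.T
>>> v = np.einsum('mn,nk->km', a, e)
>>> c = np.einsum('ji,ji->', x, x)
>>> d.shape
(13,)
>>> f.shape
(5, 2)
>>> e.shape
(13, 2)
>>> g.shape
(13, 2)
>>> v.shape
(2, 5)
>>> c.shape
()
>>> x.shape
(2, 29)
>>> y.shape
(13, 13)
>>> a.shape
(5, 13)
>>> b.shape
(13, 2)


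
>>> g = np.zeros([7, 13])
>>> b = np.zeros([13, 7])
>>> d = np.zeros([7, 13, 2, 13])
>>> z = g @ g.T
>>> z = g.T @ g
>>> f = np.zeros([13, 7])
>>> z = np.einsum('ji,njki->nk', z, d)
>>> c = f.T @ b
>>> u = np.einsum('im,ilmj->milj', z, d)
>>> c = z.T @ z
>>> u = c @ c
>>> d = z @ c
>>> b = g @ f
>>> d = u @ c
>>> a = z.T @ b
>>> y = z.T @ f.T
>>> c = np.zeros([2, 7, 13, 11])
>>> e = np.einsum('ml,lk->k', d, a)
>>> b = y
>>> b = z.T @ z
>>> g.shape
(7, 13)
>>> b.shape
(2, 2)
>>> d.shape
(2, 2)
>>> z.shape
(7, 2)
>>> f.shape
(13, 7)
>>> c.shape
(2, 7, 13, 11)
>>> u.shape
(2, 2)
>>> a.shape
(2, 7)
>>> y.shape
(2, 13)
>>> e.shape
(7,)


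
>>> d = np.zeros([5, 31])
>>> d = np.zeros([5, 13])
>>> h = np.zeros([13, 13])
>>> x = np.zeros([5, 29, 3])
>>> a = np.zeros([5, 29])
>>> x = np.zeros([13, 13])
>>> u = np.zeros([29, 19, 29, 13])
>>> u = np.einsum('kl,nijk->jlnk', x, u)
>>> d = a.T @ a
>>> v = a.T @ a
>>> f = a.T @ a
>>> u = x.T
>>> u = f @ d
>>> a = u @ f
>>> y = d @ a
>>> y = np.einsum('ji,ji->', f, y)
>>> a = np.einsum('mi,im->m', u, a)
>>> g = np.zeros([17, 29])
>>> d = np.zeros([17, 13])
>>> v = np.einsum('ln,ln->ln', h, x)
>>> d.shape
(17, 13)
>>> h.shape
(13, 13)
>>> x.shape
(13, 13)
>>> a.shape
(29,)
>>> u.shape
(29, 29)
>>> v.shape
(13, 13)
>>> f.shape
(29, 29)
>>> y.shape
()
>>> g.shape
(17, 29)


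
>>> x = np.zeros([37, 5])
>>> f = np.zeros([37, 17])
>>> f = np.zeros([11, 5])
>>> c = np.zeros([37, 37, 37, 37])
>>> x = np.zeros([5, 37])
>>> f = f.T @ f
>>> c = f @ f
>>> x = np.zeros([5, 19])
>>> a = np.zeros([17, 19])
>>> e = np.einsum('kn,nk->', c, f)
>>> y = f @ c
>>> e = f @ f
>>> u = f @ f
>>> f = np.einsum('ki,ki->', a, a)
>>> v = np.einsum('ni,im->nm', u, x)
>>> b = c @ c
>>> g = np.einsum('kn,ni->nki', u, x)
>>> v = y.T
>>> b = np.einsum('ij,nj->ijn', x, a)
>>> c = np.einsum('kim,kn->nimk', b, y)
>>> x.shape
(5, 19)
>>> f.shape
()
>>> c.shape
(5, 19, 17, 5)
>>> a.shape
(17, 19)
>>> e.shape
(5, 5)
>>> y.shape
(5, 5)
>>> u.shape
(5, 5)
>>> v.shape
(5, 5)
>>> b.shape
(5, 19, 17)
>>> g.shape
(5, 5, 19)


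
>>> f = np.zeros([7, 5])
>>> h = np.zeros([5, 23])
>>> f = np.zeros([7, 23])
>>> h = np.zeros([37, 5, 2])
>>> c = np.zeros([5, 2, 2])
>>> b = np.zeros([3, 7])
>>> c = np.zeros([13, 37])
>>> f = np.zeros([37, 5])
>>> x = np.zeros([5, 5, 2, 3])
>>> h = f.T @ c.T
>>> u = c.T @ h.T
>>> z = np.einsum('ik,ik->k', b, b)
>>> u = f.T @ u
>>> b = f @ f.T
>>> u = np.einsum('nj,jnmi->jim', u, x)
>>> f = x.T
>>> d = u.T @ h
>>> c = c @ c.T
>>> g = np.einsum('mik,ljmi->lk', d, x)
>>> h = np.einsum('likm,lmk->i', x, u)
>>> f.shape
(3, 2, 5, 5)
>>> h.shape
(5,)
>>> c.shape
(13, 13)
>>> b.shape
(37, 37)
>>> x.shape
(5, 5, 2, 3)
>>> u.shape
(5, 3, 2)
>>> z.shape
(7,)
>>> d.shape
(2, 3, 13)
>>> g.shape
(5, 13)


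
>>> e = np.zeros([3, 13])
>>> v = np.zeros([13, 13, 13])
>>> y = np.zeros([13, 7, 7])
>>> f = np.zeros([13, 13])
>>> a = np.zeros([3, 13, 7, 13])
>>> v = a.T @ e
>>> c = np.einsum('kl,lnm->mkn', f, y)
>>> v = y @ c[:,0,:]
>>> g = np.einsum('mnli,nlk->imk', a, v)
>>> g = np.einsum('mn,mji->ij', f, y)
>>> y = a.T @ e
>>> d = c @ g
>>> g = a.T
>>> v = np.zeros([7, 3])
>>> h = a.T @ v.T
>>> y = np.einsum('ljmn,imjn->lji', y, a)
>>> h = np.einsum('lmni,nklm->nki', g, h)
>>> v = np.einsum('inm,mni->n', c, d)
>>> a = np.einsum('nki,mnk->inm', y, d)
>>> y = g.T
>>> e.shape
(3, 13)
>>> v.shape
(13,)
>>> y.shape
(3, 13, 7, 13)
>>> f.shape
(13, 13)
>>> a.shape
(3, 13, 7)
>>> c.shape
(7, 13, 7)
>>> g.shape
(13, 7, 13, 3)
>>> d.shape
(7, 13, 7)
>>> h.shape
(13, 7, 3)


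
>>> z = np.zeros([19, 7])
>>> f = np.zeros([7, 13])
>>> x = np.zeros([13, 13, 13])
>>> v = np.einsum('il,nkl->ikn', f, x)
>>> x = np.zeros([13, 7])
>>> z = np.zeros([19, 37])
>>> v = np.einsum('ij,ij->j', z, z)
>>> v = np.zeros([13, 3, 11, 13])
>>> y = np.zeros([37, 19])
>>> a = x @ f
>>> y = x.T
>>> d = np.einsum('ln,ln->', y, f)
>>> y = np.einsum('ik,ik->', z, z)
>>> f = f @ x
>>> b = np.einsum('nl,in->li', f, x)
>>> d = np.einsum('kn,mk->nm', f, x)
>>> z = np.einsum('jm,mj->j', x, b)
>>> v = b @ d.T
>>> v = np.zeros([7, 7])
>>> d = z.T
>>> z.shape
(13,)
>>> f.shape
(7, 7)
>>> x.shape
(13, 7)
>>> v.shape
(7, 7)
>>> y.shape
()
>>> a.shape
(13, 13)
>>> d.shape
(13,)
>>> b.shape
(7, 13)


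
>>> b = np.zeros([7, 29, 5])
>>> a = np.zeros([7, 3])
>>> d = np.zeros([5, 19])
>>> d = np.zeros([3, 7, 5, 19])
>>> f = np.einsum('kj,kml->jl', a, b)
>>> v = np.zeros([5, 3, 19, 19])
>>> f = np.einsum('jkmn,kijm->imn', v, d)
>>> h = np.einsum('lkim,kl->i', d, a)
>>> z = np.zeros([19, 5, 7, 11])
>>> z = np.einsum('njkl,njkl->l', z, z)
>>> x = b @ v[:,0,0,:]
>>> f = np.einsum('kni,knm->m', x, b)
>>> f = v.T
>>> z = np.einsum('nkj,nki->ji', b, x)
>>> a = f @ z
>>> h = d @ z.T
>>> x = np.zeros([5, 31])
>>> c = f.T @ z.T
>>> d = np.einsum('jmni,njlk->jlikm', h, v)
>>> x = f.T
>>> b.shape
(7, 29, 5)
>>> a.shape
(19, 19, 3, 19)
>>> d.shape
(3, 19, 5, 19, 7)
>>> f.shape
(19, 19, 3, 5)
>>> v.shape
(5, 3, 19, 19)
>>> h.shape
(3, 7, 5, 5)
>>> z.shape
(5, 19)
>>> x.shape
(5, 3, 19, 19)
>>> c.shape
(5, 3, 19, 5)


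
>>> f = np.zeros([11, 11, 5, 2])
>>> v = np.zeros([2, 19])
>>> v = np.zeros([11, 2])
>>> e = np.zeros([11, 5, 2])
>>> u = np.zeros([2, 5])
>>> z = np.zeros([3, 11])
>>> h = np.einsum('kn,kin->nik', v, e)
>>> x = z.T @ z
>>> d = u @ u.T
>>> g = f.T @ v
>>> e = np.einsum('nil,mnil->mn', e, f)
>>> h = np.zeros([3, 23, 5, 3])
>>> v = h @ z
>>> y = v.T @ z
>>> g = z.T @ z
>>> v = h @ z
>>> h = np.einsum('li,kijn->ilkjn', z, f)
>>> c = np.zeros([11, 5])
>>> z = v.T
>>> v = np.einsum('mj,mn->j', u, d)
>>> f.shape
(11, 11, 5, 2)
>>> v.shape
(5,)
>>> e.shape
(11, 11)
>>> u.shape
(2, 5)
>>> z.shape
(11, 5, 23, 3)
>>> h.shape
(11, 3, 11, 5, 2)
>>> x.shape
(11, 11)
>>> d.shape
(2, 2)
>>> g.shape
(11, 11)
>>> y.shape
(11, 5, 23, 11)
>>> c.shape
(11, 5)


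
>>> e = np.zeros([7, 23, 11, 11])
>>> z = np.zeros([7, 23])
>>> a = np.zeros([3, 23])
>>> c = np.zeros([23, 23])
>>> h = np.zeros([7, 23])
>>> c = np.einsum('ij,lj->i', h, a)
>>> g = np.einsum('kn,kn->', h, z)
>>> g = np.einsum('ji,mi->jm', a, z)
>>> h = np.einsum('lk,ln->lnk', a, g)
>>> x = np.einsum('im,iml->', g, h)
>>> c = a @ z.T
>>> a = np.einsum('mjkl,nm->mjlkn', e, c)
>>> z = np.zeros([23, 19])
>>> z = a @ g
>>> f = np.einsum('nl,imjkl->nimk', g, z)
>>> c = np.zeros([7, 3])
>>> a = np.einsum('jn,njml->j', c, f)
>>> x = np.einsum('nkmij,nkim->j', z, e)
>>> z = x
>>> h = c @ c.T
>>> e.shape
(7, 23, 11, 11)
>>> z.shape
(7,)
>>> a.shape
(7,)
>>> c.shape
(7, 3)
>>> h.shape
(7, 7)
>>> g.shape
(3, 7)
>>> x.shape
(7,)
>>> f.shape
(3, 7, 23, 11)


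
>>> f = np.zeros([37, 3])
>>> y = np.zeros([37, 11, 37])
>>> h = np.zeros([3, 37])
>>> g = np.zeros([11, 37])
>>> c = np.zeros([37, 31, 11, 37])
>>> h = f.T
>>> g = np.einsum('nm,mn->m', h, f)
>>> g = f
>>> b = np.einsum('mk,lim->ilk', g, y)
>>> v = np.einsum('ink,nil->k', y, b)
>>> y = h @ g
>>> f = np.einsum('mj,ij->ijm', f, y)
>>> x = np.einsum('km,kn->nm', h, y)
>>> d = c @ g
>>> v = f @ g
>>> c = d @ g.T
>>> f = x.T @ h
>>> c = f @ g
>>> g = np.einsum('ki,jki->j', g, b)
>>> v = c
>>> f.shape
(37, 37)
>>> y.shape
(3, 3)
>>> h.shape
(3, 37)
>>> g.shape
(11,)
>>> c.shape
(37, 3)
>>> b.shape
(11, 37, 3)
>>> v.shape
(37, 3)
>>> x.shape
(3, 37)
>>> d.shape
(37, 31, 11, 3)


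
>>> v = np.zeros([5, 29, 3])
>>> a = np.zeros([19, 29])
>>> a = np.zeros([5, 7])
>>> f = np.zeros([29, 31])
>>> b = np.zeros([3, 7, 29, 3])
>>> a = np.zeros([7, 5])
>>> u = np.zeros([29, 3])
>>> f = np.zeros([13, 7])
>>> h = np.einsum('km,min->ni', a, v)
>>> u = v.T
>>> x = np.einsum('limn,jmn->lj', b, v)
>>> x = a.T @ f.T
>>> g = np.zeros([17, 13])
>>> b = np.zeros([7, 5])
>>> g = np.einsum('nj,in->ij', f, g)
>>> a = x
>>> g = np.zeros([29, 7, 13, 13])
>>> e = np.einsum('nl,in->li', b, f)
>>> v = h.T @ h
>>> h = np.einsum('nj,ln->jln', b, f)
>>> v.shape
(29, 29)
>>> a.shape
(5, 13)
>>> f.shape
(13, 7)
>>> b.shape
(7, 5)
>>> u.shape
(3, 29, 5)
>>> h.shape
(5, 13, 7)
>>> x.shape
(5, 13)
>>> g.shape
(29, 7, 13, 13)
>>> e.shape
(5, 13)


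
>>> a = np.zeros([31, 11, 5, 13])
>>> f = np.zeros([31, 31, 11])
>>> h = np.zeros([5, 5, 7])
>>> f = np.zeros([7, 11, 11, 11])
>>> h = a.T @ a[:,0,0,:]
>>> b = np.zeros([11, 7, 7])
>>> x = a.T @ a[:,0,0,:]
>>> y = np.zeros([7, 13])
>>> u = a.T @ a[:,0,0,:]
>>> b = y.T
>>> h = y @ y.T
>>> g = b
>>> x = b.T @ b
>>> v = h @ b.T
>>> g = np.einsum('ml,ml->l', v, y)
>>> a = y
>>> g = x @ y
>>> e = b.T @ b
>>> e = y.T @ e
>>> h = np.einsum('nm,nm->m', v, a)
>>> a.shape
(7, 13)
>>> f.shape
(7, 11, 11, 11)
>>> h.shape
(13,)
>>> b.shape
(13, 7)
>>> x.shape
(7, 7)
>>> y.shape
(7, 13)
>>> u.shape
(13, 5, 11, 13)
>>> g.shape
(7, 13)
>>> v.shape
(7, 13)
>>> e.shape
(13, 7)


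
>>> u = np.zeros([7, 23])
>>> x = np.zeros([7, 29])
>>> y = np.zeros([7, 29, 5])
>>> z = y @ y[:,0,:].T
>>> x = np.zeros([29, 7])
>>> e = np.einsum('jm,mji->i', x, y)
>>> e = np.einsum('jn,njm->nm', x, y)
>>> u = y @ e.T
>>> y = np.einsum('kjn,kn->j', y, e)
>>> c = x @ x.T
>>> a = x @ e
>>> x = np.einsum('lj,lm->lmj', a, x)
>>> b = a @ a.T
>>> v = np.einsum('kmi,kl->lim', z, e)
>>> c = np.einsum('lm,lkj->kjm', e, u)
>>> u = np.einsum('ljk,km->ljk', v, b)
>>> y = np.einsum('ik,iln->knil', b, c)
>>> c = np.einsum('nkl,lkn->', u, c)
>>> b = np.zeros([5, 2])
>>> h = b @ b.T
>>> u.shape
(5, 7, 29)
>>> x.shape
(29, 7, 5)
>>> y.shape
(29, 5, 29, 7)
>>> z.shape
(7, 29, 7)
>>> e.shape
(7, 5)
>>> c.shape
()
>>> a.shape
(29, 5)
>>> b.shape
(5, 2)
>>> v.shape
(5, 7, 29)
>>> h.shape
(5, 5)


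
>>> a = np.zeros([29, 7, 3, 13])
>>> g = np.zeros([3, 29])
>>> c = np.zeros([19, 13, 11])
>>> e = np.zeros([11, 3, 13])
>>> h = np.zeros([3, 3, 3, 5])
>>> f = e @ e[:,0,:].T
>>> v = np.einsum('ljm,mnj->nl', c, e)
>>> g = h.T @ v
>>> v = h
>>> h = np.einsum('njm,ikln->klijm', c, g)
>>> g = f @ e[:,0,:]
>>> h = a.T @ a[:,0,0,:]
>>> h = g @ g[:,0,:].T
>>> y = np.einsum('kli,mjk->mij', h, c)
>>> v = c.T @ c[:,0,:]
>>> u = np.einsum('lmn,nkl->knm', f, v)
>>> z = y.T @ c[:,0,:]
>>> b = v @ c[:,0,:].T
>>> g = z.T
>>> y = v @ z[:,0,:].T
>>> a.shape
(29, 7, 3, 13)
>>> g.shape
(11, 11, 13)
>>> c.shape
(19, 13, 11)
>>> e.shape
(11, 3, 13)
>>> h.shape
(11, 3, 11)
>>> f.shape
(11, 3, 11)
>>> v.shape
(11, 13, 11)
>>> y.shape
(11, 13, 13)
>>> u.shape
(13, 11, 3)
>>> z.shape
(13, 11, 11)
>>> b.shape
(11, 13, 19)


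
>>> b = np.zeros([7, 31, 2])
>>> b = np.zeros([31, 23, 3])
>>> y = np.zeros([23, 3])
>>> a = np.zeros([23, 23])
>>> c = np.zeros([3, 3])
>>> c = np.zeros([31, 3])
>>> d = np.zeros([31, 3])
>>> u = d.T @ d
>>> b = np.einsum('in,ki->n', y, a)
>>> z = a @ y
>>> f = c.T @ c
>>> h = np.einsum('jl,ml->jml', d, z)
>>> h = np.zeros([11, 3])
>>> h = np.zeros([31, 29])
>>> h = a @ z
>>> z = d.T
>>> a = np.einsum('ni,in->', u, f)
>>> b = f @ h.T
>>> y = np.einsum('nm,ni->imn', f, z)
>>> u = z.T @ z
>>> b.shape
(3, 23)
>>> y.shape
(31, 3, 3)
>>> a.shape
()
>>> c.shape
(31, 3)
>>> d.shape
(31, 3)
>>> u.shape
(31, 31)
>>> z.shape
(3, 31)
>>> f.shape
(3, 3)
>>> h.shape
(23, 3)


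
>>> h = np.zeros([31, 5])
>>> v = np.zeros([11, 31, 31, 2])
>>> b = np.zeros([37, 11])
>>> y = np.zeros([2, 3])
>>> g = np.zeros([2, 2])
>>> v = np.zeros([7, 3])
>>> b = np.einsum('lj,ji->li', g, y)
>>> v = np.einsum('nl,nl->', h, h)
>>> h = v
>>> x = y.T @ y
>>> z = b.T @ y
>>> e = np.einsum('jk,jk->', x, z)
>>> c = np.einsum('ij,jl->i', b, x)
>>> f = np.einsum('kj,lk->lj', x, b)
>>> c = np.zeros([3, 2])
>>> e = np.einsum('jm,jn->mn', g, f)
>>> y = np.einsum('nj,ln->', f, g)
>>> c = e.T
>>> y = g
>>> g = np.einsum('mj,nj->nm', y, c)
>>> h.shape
()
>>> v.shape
()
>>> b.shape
(2, 3)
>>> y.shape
(2, 2)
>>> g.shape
(3, 2)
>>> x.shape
(3, 3)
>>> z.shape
(3, 3)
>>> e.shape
(2, 3)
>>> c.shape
(3, 2)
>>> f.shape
(2, 3)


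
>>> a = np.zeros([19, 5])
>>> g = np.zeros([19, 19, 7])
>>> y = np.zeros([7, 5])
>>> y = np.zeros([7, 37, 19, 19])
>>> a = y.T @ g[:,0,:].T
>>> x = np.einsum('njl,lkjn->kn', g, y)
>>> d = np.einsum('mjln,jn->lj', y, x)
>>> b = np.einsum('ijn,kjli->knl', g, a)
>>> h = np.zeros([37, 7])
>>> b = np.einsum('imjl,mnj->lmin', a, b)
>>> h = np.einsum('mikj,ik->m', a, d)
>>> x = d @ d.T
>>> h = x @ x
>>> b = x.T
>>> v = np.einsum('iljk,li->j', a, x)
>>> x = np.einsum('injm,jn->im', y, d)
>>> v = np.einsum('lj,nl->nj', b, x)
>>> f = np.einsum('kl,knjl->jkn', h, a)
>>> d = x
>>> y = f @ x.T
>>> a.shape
(19, 19, 37, 19)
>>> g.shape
(19, 19, 7)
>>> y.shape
(37, 19, 7)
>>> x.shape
(7, 19)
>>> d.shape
(7, 19)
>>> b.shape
(19, 19)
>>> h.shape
(19, 19)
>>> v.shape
(7, 19)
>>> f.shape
(37, 19, 19)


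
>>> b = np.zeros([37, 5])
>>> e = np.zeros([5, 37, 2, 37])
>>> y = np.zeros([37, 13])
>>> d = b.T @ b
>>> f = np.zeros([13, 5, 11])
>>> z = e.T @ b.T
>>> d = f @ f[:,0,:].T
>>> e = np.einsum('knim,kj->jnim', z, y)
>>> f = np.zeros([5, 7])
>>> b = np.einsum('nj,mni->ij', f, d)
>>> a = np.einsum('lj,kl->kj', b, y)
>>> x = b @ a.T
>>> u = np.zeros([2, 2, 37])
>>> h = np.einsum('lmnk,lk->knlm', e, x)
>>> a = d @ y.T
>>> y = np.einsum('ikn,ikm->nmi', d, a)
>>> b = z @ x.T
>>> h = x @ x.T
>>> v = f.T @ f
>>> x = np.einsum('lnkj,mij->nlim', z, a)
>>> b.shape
(37, 2, 37, 13)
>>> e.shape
(13, 2, 37, 37)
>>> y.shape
(13, 37, 13)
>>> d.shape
(13, 5, 13)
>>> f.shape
(5, 7)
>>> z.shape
(37, 2, 37, 37)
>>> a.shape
(13, 5, 37)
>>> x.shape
(2, 37, 5, 13)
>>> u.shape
(2, 2, 37)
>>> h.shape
(13, 13)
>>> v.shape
(7, 7)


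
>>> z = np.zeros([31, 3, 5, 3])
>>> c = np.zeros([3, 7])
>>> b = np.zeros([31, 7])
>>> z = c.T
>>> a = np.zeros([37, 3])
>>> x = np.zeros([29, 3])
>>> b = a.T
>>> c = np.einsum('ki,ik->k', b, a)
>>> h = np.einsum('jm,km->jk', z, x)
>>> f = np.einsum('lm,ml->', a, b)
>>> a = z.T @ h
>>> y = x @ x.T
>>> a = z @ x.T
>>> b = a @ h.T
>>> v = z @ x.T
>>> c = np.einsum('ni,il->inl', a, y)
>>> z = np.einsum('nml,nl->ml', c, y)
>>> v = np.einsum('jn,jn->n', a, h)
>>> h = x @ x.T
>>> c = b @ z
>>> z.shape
(7, 29)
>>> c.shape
(7, 29)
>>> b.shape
(7, 7)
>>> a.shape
(7, 29)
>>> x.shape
(29, 3)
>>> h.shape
(29, 29)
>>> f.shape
()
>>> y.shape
(29, 29)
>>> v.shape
(29,)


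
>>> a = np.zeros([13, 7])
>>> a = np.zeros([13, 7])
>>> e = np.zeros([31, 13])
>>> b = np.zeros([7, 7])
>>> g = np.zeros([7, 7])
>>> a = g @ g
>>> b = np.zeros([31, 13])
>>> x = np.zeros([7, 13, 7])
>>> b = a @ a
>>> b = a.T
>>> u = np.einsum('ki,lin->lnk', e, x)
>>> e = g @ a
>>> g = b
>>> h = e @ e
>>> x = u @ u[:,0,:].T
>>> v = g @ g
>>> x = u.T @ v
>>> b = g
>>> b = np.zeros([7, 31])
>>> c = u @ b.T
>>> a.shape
(7, 7)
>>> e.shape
(7, 7)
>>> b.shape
(7, 31)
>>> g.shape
(7, 7)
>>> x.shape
(31, 7, 7)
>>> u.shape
(7, 7, 31)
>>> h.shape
(7, 7)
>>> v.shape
(7, 7)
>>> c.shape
(7, 7, 7)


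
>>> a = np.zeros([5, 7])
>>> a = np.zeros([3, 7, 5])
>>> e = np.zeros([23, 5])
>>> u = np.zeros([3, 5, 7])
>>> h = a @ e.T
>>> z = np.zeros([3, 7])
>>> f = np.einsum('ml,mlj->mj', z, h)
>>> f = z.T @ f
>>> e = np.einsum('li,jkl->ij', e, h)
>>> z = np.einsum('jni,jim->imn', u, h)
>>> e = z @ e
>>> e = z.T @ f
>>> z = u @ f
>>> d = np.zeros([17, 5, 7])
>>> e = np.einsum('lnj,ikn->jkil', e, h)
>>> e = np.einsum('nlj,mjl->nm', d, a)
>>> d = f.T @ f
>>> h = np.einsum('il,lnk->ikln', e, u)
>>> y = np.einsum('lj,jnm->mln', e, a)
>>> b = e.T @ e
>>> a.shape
(3, 7, 5)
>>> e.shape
(17, 3)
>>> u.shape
(3, 5, 7)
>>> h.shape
(17, 7, 3, 5)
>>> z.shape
(3, 5, 23)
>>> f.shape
(7, 23)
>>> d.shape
(23, 23)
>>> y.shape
(5, 17, 7)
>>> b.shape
(3, 3)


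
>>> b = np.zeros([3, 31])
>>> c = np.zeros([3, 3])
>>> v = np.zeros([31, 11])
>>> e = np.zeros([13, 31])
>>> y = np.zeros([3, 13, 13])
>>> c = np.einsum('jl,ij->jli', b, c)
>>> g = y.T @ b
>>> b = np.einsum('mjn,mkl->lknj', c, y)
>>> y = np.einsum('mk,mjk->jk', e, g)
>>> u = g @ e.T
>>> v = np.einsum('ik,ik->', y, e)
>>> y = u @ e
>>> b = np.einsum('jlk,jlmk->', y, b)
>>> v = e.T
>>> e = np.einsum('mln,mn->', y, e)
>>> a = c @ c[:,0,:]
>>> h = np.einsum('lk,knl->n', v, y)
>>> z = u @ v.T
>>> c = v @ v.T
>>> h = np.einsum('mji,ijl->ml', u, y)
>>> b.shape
()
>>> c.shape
(31, 31)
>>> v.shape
(31, 13)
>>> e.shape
()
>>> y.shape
(13, 13, 31)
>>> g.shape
(13, 13, 31)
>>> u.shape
(13, 13, 13)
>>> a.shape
(3, 31, 3)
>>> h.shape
(13, 31)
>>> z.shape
(13, 13, 31)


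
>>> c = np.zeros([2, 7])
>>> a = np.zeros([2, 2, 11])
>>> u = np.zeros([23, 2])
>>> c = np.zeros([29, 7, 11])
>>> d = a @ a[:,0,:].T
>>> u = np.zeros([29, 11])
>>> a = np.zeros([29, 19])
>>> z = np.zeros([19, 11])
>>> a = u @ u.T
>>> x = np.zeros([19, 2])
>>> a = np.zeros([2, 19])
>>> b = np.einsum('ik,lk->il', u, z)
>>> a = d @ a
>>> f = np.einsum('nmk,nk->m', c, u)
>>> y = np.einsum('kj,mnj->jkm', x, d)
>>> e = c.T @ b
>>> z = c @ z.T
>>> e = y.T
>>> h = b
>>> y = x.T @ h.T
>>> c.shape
(29, 7, 11)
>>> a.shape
(2, 2, 19)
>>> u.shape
(29, 11)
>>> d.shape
(2, 2, 2)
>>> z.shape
(29, 7, 19)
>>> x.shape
(19, 2)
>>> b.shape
(29, 19)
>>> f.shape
(7,)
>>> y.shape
(2, 29)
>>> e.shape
(2, 19, 2)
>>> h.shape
(29, 19)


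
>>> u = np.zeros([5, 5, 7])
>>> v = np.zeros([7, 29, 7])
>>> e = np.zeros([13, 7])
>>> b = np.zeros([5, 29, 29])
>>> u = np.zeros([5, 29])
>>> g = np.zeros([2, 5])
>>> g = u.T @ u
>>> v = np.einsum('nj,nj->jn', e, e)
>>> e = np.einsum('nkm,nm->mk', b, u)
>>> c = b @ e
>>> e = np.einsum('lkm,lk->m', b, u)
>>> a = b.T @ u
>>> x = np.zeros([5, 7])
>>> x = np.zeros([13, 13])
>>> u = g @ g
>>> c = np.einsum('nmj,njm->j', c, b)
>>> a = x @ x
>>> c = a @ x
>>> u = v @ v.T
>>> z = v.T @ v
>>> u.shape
(7, 7)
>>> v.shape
(7, 13)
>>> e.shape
(29,)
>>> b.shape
(5, 29, 29)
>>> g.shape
(29, 29)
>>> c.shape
(13, 13)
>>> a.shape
(13, 13)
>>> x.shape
(13, 13)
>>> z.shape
(13, 13)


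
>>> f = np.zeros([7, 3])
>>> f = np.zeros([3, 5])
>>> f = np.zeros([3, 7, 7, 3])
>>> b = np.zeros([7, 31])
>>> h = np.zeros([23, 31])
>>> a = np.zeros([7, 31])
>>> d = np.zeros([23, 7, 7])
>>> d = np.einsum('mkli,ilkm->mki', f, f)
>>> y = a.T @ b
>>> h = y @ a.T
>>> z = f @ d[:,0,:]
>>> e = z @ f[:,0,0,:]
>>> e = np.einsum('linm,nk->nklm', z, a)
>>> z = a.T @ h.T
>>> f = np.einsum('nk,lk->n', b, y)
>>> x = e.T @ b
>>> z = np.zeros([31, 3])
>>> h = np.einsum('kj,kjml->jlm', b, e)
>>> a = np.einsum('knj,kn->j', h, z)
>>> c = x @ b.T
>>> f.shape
(7,)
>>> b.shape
(7, 31)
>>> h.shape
(31, 3, 3)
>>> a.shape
(3,)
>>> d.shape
(3, 7, 3)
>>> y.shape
(31, 31)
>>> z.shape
(31, 3)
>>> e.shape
(7, 31, 3, 3)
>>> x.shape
(3, 3, 31, 31)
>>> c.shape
(3, 3, 31, 7)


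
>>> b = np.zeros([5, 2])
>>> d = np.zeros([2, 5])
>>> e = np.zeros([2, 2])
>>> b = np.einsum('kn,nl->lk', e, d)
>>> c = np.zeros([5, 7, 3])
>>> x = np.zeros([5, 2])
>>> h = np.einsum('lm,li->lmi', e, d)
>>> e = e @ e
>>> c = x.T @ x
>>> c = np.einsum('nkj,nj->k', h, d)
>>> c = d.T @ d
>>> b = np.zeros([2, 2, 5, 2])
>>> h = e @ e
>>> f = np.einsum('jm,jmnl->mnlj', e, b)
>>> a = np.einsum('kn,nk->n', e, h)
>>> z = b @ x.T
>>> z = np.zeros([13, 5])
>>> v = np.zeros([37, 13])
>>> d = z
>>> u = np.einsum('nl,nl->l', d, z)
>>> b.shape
(2, 2, 5, 2)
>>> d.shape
(13, 5)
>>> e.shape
(2, 2)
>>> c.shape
(5, 5)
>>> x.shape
(5, 2)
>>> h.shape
(2, 2)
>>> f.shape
(2, 5, 2, 2)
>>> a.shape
(2,)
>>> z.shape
(13, 5)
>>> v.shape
(37, 13)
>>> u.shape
(5,)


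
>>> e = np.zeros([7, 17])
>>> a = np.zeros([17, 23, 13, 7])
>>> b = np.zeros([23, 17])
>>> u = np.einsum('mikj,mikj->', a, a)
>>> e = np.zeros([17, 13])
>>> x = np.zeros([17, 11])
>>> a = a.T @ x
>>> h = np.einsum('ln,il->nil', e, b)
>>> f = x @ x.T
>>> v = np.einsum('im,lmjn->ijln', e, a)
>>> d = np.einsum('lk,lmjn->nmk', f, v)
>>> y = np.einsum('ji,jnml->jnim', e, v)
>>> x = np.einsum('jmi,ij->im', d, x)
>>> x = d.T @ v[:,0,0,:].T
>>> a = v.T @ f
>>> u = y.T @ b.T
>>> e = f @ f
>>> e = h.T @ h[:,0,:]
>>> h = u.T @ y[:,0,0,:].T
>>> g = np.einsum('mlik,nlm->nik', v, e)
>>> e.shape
(17, 23, 17)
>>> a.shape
(11, 7, 23, 17)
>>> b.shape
(23, 17)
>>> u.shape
(7, 13, 23, 23)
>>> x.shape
(17, 23, 17)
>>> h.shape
(23, 23, 13, 17)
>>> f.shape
(17, 17)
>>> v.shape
(17, 23, 7, 11)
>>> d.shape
(11, 23, 17)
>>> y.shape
(17, 23, 13, 7)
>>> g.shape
(17, 7, 11)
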